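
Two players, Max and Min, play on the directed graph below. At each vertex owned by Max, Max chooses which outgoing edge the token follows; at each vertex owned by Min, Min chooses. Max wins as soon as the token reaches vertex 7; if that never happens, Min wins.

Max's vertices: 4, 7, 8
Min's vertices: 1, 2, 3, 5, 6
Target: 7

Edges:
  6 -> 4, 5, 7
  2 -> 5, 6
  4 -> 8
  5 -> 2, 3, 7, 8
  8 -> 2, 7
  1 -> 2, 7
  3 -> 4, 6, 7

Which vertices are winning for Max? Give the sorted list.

4, 7, 8

A0 = {7}
A1: add {8} — 8 (Max) has 8→7.
A2: add {4} — 4 (Max) has 4→8.
A3 = A2; e.g. 1 (Min) can still go to 2. Fixed point.
Max's winning region = {4, 7, 8}.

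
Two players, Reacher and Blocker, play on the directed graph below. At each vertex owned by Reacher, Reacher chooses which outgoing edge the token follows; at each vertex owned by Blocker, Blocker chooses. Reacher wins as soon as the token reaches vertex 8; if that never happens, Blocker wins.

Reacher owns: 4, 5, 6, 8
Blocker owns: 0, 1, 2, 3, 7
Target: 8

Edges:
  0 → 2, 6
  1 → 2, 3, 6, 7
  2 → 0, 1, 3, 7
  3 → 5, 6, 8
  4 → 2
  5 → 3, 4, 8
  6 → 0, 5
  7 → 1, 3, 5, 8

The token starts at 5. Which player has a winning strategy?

A0 = {8}
A1: add {5} — 5 (Reacher) has 5→8.
5 ∈ A1, so Reacher can force the target.

Reacher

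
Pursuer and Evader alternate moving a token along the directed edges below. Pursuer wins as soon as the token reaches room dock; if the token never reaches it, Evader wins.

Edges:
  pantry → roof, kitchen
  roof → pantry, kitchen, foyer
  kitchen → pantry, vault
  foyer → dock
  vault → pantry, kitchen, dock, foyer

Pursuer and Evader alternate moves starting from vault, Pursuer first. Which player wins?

Track states (vertex, player-to-move).
A0 = {(dock,Pursuer), (dock,Evader)}
A1: add {(foyer,Pursuer), (foyer,Evader), (vault,Pursuer)}.
(vault,Pursuer) ∈ A1 ⇒ Pursuer forces the target.

Pursuer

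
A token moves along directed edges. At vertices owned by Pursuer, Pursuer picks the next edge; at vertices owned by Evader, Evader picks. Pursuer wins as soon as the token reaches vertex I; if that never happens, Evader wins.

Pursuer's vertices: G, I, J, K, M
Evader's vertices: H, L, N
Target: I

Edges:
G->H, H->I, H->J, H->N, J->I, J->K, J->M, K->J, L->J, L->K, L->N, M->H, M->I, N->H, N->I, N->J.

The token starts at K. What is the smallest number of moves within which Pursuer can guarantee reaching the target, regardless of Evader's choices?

2

A0 = {I}
A1: add {J, M} — J (Pursuer) has J→I; M (Pursuer) has M→I.
A2: add {K} — K (Pursuer) has K→J.
A3 = A2; e.g. G (Pursuer) has no edge into A2. Fixed point.
K enters the attractor at level 2, so Pursuer can force the target in 2 moves from there.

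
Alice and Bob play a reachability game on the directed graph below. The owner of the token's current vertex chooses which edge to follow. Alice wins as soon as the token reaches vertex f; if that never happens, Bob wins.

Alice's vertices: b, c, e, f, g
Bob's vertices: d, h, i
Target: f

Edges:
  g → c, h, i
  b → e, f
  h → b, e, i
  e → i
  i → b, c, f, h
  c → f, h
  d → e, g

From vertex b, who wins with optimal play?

Alice

A0 = {f}
A1: add {b, c} — b (Alice) has b→f; c (Alice) has c→f.
b ∈ A1, so Alice can force the target.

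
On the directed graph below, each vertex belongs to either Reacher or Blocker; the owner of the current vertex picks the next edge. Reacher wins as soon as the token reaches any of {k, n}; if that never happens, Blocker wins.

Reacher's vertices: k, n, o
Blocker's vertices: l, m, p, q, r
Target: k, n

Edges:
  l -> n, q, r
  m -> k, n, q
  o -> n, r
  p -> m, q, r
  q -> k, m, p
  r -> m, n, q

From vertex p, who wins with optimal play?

Blocker

A0 = {k, n}
A1: add {o} — o (Reacher) has o→n.
A2 = A1; e.g. l (Blocker) can still go to q. Fixed point.
p never enters the attractor, so Blocker can avoid the target forever.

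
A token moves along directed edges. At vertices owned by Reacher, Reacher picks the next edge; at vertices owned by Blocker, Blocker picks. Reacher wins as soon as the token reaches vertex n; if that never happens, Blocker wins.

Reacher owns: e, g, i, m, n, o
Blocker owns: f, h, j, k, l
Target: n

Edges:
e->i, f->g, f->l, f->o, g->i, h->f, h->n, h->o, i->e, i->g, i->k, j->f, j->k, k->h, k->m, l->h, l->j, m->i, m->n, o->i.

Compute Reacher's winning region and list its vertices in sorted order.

m, n

A0 = {n}
A1: add {m} — m (Reacher) has m→n.
A2 = A1; e.g. e (Reacher) has no edge into A1. Fixed point.
Reacher's winning region = {m, n}.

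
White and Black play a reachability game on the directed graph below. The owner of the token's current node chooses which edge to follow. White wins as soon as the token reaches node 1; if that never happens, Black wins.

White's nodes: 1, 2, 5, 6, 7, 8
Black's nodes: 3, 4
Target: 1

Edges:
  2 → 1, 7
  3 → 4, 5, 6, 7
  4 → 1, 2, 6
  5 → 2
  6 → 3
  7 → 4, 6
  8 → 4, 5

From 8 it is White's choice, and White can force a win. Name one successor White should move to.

5

A0 = {1}
A1: add {2} — 2 (White) has 2→1.
A2: add {5} — 5 (White) has 5→2.
A3: add {8} — 8 (White) has 8→5.
A4 = A3; e.g. 3 (Black) can still go to 4. Fixed point.
From 8, successor 5 is in the attractor (rank 2); the other successor 4 is not.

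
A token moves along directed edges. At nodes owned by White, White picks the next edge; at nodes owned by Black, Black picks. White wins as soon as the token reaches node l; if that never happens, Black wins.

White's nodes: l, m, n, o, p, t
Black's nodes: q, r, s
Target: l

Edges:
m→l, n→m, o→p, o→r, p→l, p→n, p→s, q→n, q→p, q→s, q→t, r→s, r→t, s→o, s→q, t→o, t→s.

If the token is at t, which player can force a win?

White

A0 = {l}
A1: add {m, p} — m (White) has m→l; p (White) has p→l.
A2: add {n, o} — n (White) has n→m; o (White) has o→p.
A3: add {t} — t (White) has t→o.
A4 = A3; e.g. q (Black) can still go to s. Fixed point.
t ∈ A3, so White can force the target.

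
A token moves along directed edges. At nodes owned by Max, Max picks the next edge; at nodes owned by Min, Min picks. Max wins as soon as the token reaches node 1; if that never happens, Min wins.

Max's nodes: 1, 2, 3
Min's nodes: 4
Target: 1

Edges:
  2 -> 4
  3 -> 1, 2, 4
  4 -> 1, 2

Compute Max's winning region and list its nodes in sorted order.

1, 3

A0 = {1}
A1: add {3} — 3 (Max) has 3→1.
A2 = A1; e.g. 2 (Max) has no edge into A1. Fixed point.
Max's winning region = {1, 3}.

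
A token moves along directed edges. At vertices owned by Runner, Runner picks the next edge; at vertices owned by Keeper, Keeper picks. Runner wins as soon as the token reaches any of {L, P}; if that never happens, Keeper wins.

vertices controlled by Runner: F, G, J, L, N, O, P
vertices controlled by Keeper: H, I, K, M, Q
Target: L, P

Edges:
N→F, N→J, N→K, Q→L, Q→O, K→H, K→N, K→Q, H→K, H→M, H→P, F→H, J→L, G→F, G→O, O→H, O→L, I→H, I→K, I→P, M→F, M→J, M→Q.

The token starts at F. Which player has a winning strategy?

A0 = {L, P}
A1: add {J, O} — J (Runner) has J→L; O (Runner) has O→L.
A2: add {G, N, Q} — G (Runner) has G→O; N (Runner) has N→J; Q (Keeper): all of {L, O} already in.
A3 = A2; e.g. F (Runner) has no edge into A2. Fixed point.
F never enters the attractor, so Keeper can avoid the target forever.

Keeper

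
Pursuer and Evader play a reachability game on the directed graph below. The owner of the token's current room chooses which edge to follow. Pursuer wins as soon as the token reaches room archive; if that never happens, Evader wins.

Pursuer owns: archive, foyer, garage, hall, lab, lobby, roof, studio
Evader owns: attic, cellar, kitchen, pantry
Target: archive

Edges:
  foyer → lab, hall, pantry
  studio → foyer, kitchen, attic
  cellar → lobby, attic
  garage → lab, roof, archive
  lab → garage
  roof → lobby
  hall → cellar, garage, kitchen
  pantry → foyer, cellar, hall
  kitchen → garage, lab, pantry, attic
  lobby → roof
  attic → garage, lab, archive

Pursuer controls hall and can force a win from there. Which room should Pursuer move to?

A0 = {archive}
A1: add {garage} — garage (Pursuer) has garage→archive.
A2: add {hall, lab} — lab (Pursuer) has lab→garage; hall (Pursuer) has hall→garage.
A3: add {attic, foyer} — foyer (Pursuer) has foyer→lab; attic (Evader): all of {garage, lab, archive} already in.
A4: add {studio} — studio (Pursuer) has studio→foyer.
A5 = A4; e.g. cellar (Evader) can still go to lobby. Fixed point.
From hall, successor garage is in the attractor (rank 1); the other successors cellar, kitchen are not.

garage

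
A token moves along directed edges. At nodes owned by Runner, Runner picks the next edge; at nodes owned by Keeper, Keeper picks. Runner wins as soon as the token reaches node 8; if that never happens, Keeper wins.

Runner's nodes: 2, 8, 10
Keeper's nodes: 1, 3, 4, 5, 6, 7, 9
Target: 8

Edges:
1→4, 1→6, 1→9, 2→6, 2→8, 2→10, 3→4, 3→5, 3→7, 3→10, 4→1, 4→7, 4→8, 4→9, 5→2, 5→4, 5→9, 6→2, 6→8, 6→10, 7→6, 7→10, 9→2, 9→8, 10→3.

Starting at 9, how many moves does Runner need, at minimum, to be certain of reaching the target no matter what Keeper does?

2

A0 = {8}
A1: add {2} — 2 (Runner) has 2→8.
A2: add {9} — 9 (Keeper): all of {2, 8} already in.
A3 = A2; e.g. 1 (Keeper) can still go to 4. Fixed point.
9 enters the attractor at level 2, so Runner can force the target in 2 moves from there.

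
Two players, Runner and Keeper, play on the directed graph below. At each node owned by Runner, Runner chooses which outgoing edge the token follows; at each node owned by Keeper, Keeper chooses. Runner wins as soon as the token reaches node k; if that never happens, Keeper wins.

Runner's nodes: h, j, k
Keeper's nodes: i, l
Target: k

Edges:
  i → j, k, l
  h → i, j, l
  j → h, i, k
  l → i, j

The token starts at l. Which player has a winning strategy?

A0 = {k}
A1: add {j} — j (Runner) has j→k.
A2: add {h} — h (Runner) has h→j.
A3 = A2; e.g. i (Keeper) can still go to l. Fixed point.
l never enters the attractor, so Keeper can avoid the target forever.

Keeper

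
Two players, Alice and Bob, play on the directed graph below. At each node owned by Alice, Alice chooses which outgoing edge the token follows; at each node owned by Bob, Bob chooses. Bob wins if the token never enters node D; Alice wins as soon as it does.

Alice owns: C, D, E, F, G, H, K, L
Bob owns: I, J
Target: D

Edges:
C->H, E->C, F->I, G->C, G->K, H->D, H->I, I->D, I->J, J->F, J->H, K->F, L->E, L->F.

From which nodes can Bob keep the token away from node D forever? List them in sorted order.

F, I, J, K

A0 = {D}
A1: add {H} — H (Alice) has H→D.
A2: add {C} — C (Alice) has C→H.
A3: add {E, G} — E (Alice) has E→C; G (Alice) has G→C.
A4: add {L} — L (Alice) has L→E.
A5 = A4; e.g. F (Alice) has no edge into A4. Fixed point.
Alice's attractor = {C, D, E, G, H, L}; Bob avoids the target exactly from the complement.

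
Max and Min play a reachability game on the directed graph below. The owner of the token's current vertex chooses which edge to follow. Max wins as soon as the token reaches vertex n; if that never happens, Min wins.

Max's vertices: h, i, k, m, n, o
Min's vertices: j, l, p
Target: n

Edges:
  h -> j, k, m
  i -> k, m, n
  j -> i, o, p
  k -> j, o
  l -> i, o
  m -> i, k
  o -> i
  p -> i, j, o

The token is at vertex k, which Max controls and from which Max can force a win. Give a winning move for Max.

A0 = {n}
A1: add {i} — i (Max) has i→n.
A2: add {m, o} — m (Max) has m→i; o (Max) has o→i.
A3: add {h, k, l} — h (Max) has h→m; k (Max) has k→o; l (Min): all of {i, o} already in.
A4 = A3; e.g. j (Min) can still go to p. Fixed point.
From k, successor o is in the attractor (rank 2); the other successor j is not.

o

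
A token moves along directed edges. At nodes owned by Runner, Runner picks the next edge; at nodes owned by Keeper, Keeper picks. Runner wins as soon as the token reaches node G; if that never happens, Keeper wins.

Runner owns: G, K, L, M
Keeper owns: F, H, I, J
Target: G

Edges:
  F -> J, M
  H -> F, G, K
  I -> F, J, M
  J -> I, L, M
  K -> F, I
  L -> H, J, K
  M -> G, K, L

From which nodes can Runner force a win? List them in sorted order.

A0 = {G}
A1: add {M} — M (Runner) has M→G.
A2 = A1; e.g. F (Keeper) can still go to J. Fixed point.
Runner's winning region = {G, M}.

G, M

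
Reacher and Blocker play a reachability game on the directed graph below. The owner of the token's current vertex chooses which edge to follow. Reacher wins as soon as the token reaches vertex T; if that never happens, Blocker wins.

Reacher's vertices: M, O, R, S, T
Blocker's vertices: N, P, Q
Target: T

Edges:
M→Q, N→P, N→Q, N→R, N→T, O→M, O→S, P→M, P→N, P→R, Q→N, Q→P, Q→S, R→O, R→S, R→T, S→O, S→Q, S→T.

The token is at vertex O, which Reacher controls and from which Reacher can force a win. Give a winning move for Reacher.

S

A0 = {T}
A1: add {R, S} — R (Reacher) has R→T; S (Reacher) has S→T.
A2: add {O} — O (Reacher) has O→S.
A3 = A2; e.g. M (Reacher) has no edge into A2. Fixed point.
From O, successor S is in the attractor (rank 1); the other successor M is not.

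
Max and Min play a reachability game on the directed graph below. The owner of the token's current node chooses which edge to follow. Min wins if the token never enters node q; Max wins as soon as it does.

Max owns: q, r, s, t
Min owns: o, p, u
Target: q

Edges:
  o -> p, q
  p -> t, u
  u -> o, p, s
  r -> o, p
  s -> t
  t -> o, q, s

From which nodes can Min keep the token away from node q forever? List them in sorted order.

o, p, r, u

A0 = {q}
A1: add {t} — t (Max) has t→q.
A2: add {s} — s (Max) has s→t.
A3 = A2; e.g. o (Min) can still go to p. Fixed point.
Max's attractor = {q, s, t}; Min avoids the target exactly from the complement.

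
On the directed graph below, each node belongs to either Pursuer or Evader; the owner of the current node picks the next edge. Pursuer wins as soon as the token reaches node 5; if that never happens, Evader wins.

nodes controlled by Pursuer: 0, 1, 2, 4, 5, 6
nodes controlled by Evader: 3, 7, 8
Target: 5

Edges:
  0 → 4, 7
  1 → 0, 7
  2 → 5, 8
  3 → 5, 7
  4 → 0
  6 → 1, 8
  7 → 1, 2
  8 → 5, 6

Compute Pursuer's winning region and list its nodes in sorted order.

2, 5

A0 = {5}
A1: add {2} — 2 (Pursuer) has 2→5.
A2 = A1; e.g. 0 (Pursuer) has no edge into A1. Fixed point.
Pursuer's winning region = {2, 5}.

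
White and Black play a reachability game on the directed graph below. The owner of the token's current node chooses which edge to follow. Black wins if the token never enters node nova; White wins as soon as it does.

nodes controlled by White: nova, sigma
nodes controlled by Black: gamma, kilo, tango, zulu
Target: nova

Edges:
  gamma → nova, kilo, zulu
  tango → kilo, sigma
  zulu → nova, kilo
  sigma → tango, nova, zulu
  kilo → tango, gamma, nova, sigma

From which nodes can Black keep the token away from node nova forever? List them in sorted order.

A0 = {nova}
A1: add {sigma} — sigma (White) has sigma→nova.
A2 = A1; e.g. tango (Black) can still go to kilo. Fixed point.
White's attractor = {nova, sigma}; Black avoids the target exactly from the complement.

gamma, kilo, tango, zulu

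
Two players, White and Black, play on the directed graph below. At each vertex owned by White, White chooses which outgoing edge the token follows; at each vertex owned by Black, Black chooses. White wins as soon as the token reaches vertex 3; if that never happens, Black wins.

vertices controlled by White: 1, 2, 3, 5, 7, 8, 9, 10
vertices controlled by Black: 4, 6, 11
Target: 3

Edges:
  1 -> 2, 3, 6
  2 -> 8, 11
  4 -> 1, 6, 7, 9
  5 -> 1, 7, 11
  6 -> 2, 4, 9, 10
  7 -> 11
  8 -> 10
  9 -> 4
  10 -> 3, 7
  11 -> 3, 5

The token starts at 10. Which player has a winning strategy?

A0 = {3}
A1: add {1, 10} — 1 (White) has 1→3; 10 (White) has 10→3.
10 ∈ A1, so White can force the target.

White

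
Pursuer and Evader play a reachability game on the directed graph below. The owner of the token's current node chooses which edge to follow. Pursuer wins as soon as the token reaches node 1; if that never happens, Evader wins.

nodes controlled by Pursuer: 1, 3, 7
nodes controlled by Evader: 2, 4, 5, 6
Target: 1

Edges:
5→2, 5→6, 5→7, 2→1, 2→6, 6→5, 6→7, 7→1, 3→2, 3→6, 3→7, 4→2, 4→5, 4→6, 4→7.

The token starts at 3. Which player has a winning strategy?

A0 = {1}
A1: add {7} — 7 (Pursuer) has 7→1.
A2: add {3} — 3 (Pursuer) has 3→7.
A3 = A2; e.g. 2 (Evader) can still go to 6. Fixed point.
3 ∈ A2, so Pursuer can force the target.

Pursuer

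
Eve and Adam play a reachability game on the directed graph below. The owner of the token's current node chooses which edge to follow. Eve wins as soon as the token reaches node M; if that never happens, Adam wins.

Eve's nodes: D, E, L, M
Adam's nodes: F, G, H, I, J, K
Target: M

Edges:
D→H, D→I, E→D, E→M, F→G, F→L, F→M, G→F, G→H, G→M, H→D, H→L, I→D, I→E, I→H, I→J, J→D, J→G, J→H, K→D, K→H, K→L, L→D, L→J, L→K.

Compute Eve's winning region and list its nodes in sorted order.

E, M

A0 = {M}
A1: add {E} — E (Eve) has E→M.
A2 = A1; e.g. D (Eve) has no edge into A1. Fixed point.
Eve's winning region = {E, M}.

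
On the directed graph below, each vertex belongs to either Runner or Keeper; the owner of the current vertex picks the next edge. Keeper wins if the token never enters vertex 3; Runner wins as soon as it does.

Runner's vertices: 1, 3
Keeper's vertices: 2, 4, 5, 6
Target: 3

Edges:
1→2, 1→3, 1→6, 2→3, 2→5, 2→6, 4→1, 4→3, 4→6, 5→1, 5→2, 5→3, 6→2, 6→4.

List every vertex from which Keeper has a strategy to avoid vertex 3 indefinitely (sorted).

A0 = {3}
A1: add {1} — 1 (Runner) has 1→3.
A2 = A1; e.g. 2 (Keeper) can still go to 5. Fixed point.
Runner's attractor = {1, 3}; Keeper avoids the target exactly from the complement.

2, 4, 5, 6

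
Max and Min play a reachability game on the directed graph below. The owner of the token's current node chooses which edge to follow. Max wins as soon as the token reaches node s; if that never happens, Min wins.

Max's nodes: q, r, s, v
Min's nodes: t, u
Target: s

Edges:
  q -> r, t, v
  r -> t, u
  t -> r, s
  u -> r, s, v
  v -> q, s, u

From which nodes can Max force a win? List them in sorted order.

A0 = {s}
A1: add {v} — v (Max) has v→s.
A2: add {q} — q (Max) has q→v.
A3 = A2; e.g. r (Max) has no edge into A2. Fixed point.
Max's winning region = {q, s, v}.

q, s, v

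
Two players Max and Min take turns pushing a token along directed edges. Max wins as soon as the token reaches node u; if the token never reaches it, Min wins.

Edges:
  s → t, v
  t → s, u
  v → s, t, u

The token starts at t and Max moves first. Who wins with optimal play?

Max

Track states (vertex, player-to-move).
A0 = {(u,Max), (u,Min)}
A1: add {(t,Max), (v,Max)}.
(t,Max) ∈ A1 ⇒ Max forces the target.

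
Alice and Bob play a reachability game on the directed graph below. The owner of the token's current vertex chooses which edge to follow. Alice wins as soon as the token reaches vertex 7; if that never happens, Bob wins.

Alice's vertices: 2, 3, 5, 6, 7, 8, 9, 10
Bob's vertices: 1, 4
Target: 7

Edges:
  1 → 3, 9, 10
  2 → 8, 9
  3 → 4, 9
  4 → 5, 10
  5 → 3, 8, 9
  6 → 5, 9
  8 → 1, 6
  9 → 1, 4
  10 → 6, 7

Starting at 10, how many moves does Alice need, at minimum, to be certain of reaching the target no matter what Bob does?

A0 = {7}
A1: add {10} — 10 (Alice) has 10→7.
A2 = A1; e.g. 1 (Bob) can still go to 3. Fixed point.
10 enters the attractor at level 1, so Alice can force the target in 1 move from there.

1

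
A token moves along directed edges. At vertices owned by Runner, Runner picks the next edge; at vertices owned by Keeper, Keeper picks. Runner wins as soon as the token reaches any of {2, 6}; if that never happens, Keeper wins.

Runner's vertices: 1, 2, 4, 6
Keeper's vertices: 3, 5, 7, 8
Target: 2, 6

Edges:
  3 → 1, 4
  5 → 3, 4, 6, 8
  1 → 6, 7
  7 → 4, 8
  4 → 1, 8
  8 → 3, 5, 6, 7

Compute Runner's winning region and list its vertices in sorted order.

A0 = {2, 6}
A1: add {1} — 1 (Runner) has 1→6.
A2: add {4} — 4 (Runner) has 4→1.
A3: add {3} — 3 (Keeper): all of {1, 4} already in.
A4 = A3; e.g. 5 (Keeper) can still go to 8. Fixed point.
Runner's winning region = {1, 2, 3, 4, 6}.

1, 2, 3, 4, 6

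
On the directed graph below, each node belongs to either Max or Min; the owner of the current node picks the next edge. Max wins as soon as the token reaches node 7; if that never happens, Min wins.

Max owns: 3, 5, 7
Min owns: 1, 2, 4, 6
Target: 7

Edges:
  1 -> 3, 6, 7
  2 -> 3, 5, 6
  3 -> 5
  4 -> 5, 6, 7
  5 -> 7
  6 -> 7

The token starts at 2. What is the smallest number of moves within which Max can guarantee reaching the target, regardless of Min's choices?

3

A0 = {7}
A1: add {5, 6} — 5 (Max) has 5→7; 6 (Min): all of {7} already in.
A2: add {3, 4} — 3 (Max) has 3→5; 4 (Min): all of {5, 6, 7} already in.
A3: add {1, 2} — 1 (Min): all of {3, 6, 7} already in; 2 (Min): all of {3, 5, 6} already in.
A3 = all vertices. Fixed point.
2 enters the attractor at level 3, so Max can force the target in 3 moves from there.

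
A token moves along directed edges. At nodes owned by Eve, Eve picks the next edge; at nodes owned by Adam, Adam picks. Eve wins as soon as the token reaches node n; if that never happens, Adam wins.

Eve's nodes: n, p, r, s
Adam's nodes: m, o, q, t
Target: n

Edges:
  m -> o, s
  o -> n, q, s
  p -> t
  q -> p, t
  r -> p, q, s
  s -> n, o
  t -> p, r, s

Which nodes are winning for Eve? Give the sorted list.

n, r, s

A0 = {n}
A1: add {s} — s (Eve) has s→n.
A2: add {r} — r (Eve) has r→s.
A3 = A2; e.g. m (Adam) can still go to o. Fixed point.
Eve's winning region = {n, r, s}.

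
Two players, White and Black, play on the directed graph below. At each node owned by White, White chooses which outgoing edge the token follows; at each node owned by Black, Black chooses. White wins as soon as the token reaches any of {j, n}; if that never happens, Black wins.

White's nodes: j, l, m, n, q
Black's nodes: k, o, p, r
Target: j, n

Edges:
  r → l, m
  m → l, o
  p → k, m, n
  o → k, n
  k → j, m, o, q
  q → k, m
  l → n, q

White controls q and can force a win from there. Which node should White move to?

A0 = {j, n}
A1: add {l} — l (White) has l→n.
A2: add {m} — m (White) has m→l.
A3: add {q, r} — q (White) has q→m; r (Black): all of {l, m} already in.
A4 = A3; e.g. k (Black) can still go to o. Fixed point.
From q, successor m is in the attractor (rank 2); the other successor k is not.

m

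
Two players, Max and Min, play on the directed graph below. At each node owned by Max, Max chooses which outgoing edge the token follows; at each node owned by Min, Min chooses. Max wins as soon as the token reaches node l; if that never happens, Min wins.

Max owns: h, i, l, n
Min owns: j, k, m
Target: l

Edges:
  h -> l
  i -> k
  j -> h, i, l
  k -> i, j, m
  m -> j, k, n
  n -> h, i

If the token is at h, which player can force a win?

A0 = {l}
A1: add {h} — h (Max) has h→l.
h ∈ A1, so Max can force the target.

Max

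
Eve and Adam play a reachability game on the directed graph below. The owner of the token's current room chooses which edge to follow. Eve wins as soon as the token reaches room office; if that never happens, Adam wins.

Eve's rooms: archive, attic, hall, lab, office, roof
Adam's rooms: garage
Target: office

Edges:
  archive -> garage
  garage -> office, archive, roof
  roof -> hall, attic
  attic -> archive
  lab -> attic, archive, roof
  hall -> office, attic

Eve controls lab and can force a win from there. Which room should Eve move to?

A0 = {office}
A1: add {hall} — hall (Eve) has hall→office.
A2: add {roof} — roof (Eve) has roof→hall.
A3: add {lab} — lab (Eve) has lab→roof.
A4 = A3; e.g. garage (Adam) can still go to archive. Fixed point.
From lab, successor roof is in the attractor (rank 2); the other successors archive, attic are not.

roof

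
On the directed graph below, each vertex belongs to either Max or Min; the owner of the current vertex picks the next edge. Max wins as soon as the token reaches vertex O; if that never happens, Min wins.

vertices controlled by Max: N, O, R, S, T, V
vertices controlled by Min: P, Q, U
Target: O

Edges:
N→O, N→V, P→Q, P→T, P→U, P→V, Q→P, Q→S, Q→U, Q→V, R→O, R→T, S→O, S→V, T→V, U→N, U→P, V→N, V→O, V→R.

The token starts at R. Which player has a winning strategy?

Max

A0 = {O}
A1: add {N, R, S, V} — N (Max) has N→O; R (Max) has R→O; S (Max) has S→O; V (Max) has V→O.
R ∈ A1, so Max can force the target.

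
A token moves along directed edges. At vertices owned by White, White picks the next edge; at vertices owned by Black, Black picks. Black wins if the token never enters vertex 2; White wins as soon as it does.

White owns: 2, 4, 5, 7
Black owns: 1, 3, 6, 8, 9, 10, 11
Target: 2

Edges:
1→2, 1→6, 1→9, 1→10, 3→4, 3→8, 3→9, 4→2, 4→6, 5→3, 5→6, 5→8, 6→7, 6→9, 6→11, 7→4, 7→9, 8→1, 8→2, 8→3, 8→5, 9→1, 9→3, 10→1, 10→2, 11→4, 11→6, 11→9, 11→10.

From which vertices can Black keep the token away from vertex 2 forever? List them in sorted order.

1, 3, 5, 6, 8, 9, 10, 11

A0 = {2}
A1: add {4} — 4 (White) has 4→2.
A2: add {7} — 7 (White) has 7→4.
A3 = A2; e.g. 1 (Black) can still go to 6. Fixed point.
White's attractor = {2, 4, 7}; Black avoids the target exactly from the complement.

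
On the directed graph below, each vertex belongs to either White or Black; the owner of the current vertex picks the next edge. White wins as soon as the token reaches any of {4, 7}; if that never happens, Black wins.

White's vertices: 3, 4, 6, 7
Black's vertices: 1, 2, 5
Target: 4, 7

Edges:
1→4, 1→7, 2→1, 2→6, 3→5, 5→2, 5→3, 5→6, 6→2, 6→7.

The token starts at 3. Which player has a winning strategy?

Black

A0 = {4, 7}
A1: add {1, 6} — 1 (Black): all of {4, 7} already in; 6 (White) has 6→7.
A2: add {2} — 2 (Black): all of {1, 6} already in.
A3 = A2; e.g. 3 (White) has no edge into A2. Fixed point.
3 never enters the attractor, so Black can avoid the target forever.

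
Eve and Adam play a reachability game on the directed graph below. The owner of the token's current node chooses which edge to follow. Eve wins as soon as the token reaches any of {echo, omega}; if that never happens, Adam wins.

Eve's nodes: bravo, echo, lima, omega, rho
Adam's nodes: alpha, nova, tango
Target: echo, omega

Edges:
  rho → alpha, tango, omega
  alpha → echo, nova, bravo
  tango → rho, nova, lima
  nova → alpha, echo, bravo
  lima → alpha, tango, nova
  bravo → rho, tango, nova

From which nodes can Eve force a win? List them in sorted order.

A0 = {echo, omega}
A1: add {rho} — rho (Eve) has rho→omega.
A2: add {bravo} — bravo (Eve) has bravo→rho.
A3 = A2; e.g. alpha (Adam) can still go to nova. Fixed point.
Eve's winning region = {bravo, echo, omega, rho}.

bravo, echo, omega, rho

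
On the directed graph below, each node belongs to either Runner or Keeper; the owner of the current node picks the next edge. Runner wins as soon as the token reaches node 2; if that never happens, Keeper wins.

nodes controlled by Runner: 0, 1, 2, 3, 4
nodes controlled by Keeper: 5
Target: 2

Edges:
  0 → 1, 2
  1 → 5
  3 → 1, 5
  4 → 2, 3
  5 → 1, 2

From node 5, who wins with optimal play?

Keeper

A0 = {2}
A1: add {0, 4} — 0 (Runner) has 0→2; 4 (Runner) has 4→2.
A2 = A1; e.g. 1 (Runner) has no edge into A1. Fixed point.
5 never enters the attractor, so Keeper can avoid the target forever.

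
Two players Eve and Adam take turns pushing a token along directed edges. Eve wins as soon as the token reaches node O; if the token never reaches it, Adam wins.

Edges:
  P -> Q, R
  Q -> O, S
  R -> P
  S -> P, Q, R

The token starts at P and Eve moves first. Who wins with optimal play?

Adam

Track states (vertex, player-to-move).
A0 = {(O,Eve), (O,Adam)}
A1: add {(Q,Eve)}.
A2 = A1; e.g. (P,Eve) stays out. (P,Eve) never enters ⇒ Adam avoids the target.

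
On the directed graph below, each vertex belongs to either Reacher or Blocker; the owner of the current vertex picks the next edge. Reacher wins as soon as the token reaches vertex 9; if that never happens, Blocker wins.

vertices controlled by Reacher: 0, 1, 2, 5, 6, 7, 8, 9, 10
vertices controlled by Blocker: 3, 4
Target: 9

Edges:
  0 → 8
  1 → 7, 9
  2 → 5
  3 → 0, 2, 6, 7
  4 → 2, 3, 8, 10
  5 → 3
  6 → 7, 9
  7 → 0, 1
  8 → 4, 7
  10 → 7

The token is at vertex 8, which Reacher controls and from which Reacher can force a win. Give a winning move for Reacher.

A0 = {9}
A1: add {1, 6} — 1 (Reacher) has 1→9; 6 (Reacher) has 6→9.
A2: add {7} — 7 (Reacher) has 7→1.
A3: add {8, 10} — 8 (Reacher) has 8→7; 10 (Reacher) has 10→7.
A4: add {0} — 0 (Reacher) has 0→8.
A5 = A4; e.g. 2 (Reacher) has no edge into A4. Fixed point.
From 8, successor 7 is in the attractor (rank 2); the other successor 4 is not.

7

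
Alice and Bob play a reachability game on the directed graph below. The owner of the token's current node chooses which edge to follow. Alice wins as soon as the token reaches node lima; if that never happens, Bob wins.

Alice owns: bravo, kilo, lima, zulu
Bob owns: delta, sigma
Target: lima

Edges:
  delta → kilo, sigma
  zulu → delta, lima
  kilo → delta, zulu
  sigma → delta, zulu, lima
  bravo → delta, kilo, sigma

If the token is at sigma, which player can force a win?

A0 = {lima}
A1: add {zulu} — zulu (Alice) has zulu→lima.
A2: add {kilo} — kilo (Alice) has kilo→zulu.
A3: add {bravo} — bravo (Alice) has bravo→kilo.
A4 = A3; e.g. delta (Bob) can still go to sigma. Fixed point.
sigma never enters the attractor, so Bob can avoid the target forever.

Bob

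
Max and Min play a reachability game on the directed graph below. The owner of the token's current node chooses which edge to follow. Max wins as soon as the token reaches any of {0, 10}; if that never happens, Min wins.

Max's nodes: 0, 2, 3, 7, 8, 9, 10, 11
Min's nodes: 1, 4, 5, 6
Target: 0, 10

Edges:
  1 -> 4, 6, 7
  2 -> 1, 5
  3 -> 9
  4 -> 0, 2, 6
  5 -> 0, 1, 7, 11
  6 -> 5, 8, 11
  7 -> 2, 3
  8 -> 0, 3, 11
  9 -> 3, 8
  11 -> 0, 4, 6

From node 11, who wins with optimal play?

A0 = {0, 10}
A1: add {8, 11} — 8 (Max) has 8→0; 11 (Max) has 11→0.
11 ∈ A1, so Max can force the target.

Max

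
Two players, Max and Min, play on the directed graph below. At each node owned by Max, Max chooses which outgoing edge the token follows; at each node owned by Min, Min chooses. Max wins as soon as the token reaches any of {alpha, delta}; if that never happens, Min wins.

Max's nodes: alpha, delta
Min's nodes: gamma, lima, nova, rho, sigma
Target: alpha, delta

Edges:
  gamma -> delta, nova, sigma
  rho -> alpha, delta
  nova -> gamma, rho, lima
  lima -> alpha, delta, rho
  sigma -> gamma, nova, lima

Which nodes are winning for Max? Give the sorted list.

alpha, delta, lima, rho

A0 = {alpha, delta}
A1: add {rho} — rho (Min): all of {alpha, delta} already in.
A2: add {lima} — lima (Min): all of {alpha, delta, rho} already in.
A3 = A2; e.g. gamma (Min) can still go to nova. Fixed point.
Max's winning region = {alpha, delta, lima, rho}.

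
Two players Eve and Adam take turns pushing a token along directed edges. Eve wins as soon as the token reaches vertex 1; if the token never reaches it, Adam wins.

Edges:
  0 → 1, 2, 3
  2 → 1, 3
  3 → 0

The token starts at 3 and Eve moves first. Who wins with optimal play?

Adam

Track states (vertex, player-to-move).
A0 = {(1,Eve), (1,Adam)}
A1: add {(0,Eve), (2,Eve)}.
A2: add {(3,Adam)}.
A3 = A2; e.g. (0,Adam) stays out. (3,Eve) never enters ⇒ Adam avoids the target.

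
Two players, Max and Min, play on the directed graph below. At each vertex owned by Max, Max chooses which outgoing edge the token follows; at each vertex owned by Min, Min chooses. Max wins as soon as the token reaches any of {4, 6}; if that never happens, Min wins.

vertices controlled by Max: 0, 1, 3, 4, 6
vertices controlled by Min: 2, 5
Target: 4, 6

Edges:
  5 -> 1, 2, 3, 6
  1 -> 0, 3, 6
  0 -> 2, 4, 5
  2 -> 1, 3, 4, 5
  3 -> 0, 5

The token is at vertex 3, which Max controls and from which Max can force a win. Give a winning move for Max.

0

A0 = {4, 6}
A1: add {0, 1} — 0 (Max) has 0→4; 1 (Max) has 1→6.
A2: add {3} — 3 (Max) has 3→0.
A3 = A2; e.g. 2 (Min) can still go to 5. Fixed point.
From 3, successor 0 is in the attractor (rank 1); the other successor 5 is not.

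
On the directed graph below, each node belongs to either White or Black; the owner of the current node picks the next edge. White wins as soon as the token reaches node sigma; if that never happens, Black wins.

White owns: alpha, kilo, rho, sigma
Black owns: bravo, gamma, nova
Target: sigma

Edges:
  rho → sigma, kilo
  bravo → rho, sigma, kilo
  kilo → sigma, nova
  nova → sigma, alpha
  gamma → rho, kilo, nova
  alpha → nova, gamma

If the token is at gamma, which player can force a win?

A0 = {sigma}
A1: add {kilo, rho} — rho (White) has rho→sigma; kilo (White) has kilo→sigma.
A2: add {bravo} — bravo (Black): all of {rho, sigma, kilo} already in.
A3 = A2; e.g. nova (Black) can still go to alpha. Fixed point.
gamma never enters the attractor, so Black can avoid the target forever.

Black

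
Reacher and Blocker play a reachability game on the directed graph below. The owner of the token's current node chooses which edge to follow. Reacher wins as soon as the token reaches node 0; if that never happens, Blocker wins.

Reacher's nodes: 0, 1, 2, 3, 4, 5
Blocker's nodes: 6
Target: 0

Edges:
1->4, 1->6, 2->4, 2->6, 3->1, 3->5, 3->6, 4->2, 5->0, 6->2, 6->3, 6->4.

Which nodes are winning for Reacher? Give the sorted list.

0, 3, 5

A0 = {0}
A1: add {5} — 5 (Reacher) has 5→0.
A2: add {3} — 3 (Reacher) has 3→5.
A3 = A2; e.g. 1 (Reacher) has no edge into A2. Fixed point.
Reacher's winning region = {0, 3, 5}.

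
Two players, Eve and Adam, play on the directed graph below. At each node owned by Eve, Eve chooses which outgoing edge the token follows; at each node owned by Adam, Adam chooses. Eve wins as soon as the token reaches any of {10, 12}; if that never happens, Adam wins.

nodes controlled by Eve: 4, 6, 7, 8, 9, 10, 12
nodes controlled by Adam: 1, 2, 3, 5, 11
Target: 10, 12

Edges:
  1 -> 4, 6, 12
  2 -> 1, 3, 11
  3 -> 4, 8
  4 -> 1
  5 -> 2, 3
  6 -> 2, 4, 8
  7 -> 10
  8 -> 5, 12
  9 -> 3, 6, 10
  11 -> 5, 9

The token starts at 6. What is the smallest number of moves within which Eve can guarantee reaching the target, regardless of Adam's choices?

A0 = {10, 12}
A1: add {7, 8, 9} — 7 (Eve) has 7→10; 8 (Eve) has 8→12; 9 (Eve) has 9→10.
A2: add {6} — 6 (Eve) has 6→8.
A3 = A2; e.g. 1 (Adam) can still go to 4. Fixed point.
6 enters the attractor at level 2, so Eve can force the target in 2 moves from there.

2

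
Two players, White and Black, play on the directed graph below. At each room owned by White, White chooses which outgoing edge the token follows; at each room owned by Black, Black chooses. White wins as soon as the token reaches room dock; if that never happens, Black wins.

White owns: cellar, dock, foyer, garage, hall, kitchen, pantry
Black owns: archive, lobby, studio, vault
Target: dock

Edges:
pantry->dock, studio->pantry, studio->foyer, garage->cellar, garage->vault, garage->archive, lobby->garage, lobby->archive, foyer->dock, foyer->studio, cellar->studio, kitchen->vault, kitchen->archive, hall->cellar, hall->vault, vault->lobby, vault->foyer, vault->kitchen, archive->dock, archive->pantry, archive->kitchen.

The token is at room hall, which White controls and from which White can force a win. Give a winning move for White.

A0 = {dock}
A1: add {foyer, pantry} — pantry (White) has pantry→dock; foyer (White) has foyer→dock.
A2: add {studio} — studio (Black): all of {pantry, foyer} already in.
A3: add {cellar} — cellar (White) has cellar→studio.
A4: add {garage, hall} — garage (White) has garage→cellar; hall (White) has hall→cellar.
A5 = A4; e.g. lobby (Black) can still go to archive. Fixed point.
From hall, successor cellar is in the attractor (rank 3); the other successor vault is not.

cellar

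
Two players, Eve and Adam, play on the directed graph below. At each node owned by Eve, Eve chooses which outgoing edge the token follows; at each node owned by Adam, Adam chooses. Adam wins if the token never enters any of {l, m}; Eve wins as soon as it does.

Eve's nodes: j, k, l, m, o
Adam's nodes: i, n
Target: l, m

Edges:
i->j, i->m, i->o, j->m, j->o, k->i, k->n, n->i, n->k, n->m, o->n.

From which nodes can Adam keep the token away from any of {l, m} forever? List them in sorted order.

i, k, n, o

A0 = {l, m}
A1: add {j} — j (Eve) has j→m.
A2 = A1; e.g. i (Adam) can still go to o. Fixed point.
Eve's attractor = {j, l, m}; Adam avoids the target exactly from the complement.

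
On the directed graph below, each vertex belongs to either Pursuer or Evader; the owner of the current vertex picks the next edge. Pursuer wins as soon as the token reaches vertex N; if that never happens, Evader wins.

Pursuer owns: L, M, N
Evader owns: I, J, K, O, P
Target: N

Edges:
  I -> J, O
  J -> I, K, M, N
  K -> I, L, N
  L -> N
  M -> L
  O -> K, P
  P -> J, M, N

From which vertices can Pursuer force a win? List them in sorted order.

L, M, N

A0 = {N}
A1: add {L} — L (Pursuer) has L→N.
A2: add {M} — M (Pursuer) has M→L.
A3 = A2; e.g. I (Evader) can still go to J. Fixed point.
Pursuer's winning region = {L, M, N}.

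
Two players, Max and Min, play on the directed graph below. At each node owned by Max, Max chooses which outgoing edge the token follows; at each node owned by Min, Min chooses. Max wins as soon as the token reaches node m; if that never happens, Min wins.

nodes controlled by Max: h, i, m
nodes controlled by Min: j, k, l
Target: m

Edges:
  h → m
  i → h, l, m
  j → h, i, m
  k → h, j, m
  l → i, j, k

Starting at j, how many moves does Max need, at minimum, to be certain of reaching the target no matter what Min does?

2

A0 = {m}
A1: add {h, i} — h (Max) has h→m; i (Max) has i→m.
A2: add {j} — j (Min): all of {h, i, m} already in.
j enters the attractor at level 2, so Max can force the target in 2 moves from there.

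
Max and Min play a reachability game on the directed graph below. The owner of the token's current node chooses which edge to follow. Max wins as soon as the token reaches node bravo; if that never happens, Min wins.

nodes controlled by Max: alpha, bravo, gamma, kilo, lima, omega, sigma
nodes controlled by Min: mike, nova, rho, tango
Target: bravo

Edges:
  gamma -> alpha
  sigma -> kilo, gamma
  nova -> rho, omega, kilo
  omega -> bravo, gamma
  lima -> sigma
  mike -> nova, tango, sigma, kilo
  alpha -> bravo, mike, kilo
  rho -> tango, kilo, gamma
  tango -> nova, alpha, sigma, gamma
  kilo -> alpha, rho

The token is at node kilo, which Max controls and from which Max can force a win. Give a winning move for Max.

alpha

A0 = {bravo}
A1: add {alpha, omega} — alpha (Max) has alpha→bravo; omega (Max) has omega→bravo.
A2: add {gamma, kilo} — kilo (Max) has kilo→alpha; gamma (Max) has gamma→alpha.
A3: add {sigma} — sigma (Max) has sigma→kilo.
A4: add {lima} — lima (Max) has lima→sigma.
A5 = A4; e.g. mike (Min) can still go to nova. Fixed point.
From kilo, successor alpha is in the attractor (rank 1); the other successor rho is not.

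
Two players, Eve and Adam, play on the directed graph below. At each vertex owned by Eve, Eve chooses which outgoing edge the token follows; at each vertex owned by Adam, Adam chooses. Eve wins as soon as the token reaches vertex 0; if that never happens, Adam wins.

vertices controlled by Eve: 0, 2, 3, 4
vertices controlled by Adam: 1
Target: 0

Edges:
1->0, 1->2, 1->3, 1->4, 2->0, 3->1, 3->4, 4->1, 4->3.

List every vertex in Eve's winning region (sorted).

A0 = {0}
A1: add {2} — 2 (Eve) has 2→0.
A2 = A1; e.g. 1 (Adam) can still go to 3. Fixed point.
Eve's winning region = {0, 2}.

0, 2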